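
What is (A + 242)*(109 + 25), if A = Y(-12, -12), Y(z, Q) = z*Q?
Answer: 51724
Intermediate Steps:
Y(z, Q) = Q*z
A = 144 (A = -12*(-12) = 144)
(A + 242)*(109 + 25) = (144 + 242)*(109 + 25) = 386*134 = 51724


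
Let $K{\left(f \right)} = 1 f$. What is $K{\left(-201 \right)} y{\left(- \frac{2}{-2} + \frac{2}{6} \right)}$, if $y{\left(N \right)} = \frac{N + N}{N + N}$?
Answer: $-201$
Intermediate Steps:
$K{\left(f \right)} = f$
$y{\left(N \right)} = 1$ ($y{\left(N \right)} = \frac{2 N}{2 N} = 2 N \frac{1}{2 N} = 1$)
$K{\left(-201 \right)} y{\left(- \frac{2}{-2} + \frac{2}{6} \right)} = \left(-201\right) 1 = -201$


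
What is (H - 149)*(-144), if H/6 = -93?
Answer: 101808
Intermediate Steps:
H = -558 (H = 6*(-93) = -558)
(H - 149)*(-144) = (-558 - 149)*(-144) = -707*(-144) = 101808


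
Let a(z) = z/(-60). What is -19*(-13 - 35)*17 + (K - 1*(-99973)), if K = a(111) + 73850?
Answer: 3786503/20 ≈ 1.8933e+5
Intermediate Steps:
a(z) = -z/60 (a(z) = z*(-1/60) = -z/60)
K = 1476963/20 (K = -1/60*111 + 73850 = -37/20 + 73850 = 1476963/20 ≈ 73848.)
-19*(-13 - 35)*17 + (K - 1*(-99973)) = -19*(-13 - 35)*17 + (1476963/20 - 1*(-99973)) = -19*(-48)*17 + (1476963/20 + 99973) = 912*17 + 3476423/20 = 15504 + 3476423/20 = 3786503/20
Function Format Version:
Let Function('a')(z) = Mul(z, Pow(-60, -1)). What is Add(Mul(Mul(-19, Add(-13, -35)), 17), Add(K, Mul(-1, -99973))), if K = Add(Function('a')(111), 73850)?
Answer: Rational(3786503, 20) ≈ 1.8933e+5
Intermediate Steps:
Function('a')(z) = Mul(Rational(-1, 60), z) (Function('a')(z) = Mul(z, Rational(-1, 60)) = Mul(Rational(-1, 60), z))
K = Rational(1476963, 20) (K = Add(Mul(Rational(-1, 60), 111), 73850) = Add(Rational(-37, 20), 73850) = Rational(1476963, 20) ≈ 73848.)
Add(Mul(Mul(-19, Add(-13, -35)), 17), Add(K, Mul(-1, -99973))) = Add(Mul(Mul(-19, Add(-13, -35)), 17), Add(Rational(1476963, 20), Mul(-1, -99973))) = Add(Mul(Mul(-19, -48), 17), Add(Rational(1476963, 20), 99973)) = Add(Mul(912, 17), Rational(3476423, 20)) = Add(15504, Rational(3476423, 20)) = Rational(3786503, 20)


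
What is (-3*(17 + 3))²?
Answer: 3600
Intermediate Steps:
(-3*(17 + 3))² = (-3*20)² = (-60)² = 3600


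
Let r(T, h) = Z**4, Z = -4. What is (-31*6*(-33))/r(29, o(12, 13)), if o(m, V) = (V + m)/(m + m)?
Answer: 3069/128 ≈ 23.977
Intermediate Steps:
o(m, V) = (V + m)/(2*m) (o(m, V) = (V + m)/((2*m)) = (V + m)*(1/(2*m)) = (V + m)/(2*m))
r(T, h) = 256 (r(T, h) = (-4)**4 = 256)
(-31*6*(-33))/r(29, o(12, 13)) = (-31*6*(-33))/256 = -186*(-33)*(1/256) = 6138*(1/256) = 3069/128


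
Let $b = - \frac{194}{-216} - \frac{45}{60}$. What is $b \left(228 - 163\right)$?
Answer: $\frac{260}{27} \approx 9.6296$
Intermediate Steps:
$b = \frac{4}{27}$ ($b = \left(-194\right) \left(- \frac{1}{216}\right) - \frac{3}{4} = \frac{97}{108} - \frac{3}{4} = \frac{4}{27} \approx 0.14815$)
$b \left(228 - 163\right) = \frac{4 \left(228 - 163\right)}{27} = \frac{4}{27} \cdot 65 = \frac{260}{27}$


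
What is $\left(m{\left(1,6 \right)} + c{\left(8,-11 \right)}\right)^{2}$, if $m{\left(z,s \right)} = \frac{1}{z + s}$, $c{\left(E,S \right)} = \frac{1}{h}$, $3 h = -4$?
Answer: $\frac{289}{784} \approx 0.36862$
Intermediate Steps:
$h = - \frac{4}{3}$ ($h = \frac{1}{3} \left(-4\right) = - \frac{4}{3} \approx -1.3333$)
$c{\left(E,S \right)} = - \frac{3}{4}$ ($c{\left(E,S \right)} = \frac{1}{- \frac{4}{3}} = - \frac{3}{4}$)
$m{\left(z,s \right)} = \frac{1}{s + z}$
$\left(m{\left(1,6 \right)} + c{\left(8,-11 \right)}\right)^{2} = \left(\frac{1}{6 + 1} - \frac{3}{4}\right)^{2} = \left(\frac{1}{7} - \frac{3}{4}\right)^{2} = \left(- \frac{17}{28}\right)^{2} = \frac{289}{784}$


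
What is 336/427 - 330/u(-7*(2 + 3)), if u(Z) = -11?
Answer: 1878/61 ≈ 30.787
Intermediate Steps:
336/427 - 330/u(-7*(2 + 3)) = 336/427 - 330/(-11) = 336*(1/427) - 330*(-1/11) = 48/61 + 30 = 1878/61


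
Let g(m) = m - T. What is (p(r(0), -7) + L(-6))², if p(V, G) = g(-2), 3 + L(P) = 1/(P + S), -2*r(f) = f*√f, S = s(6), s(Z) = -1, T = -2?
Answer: 484/49 ≈ 9.8775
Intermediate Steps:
S = -1
r(f) = -f^(3/2)/2 (r(f) = -f*√f/2 = -f^(3/2)/2)
L(P) = -3 + 1/(-1 + P) (L(P) = -3 + 1/(P - 1) = -3 + 1/(-1 + P))
g(m) = 2 + m (g(m) = m - 1*(-2) = m + 2 = 2 + m)
p(V, G) = 0 (p(V, G) = 2 - 2 = 0)
(p(r(0), -7) + L(-6))² = (0 + (4 - 3*(-6))/(-1 - 6))² = (0 + (4 + 18)/(-7))² = (0 - ⅐*22)² = (0 - 22/7)² = (-22/7)² = 484/49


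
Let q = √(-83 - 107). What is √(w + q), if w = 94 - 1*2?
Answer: √(92 + I*√190) ≈ 9.6184 + 0.71655*I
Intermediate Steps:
w = 92 (w = 94 - 2 = 92)
q = I*√190 (q = √(-190) = I*√190 ≈ 13.784*I)
√(w + q) = √(92 + I*√190)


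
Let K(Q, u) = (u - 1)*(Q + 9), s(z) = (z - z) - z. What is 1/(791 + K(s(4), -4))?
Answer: 1/766 ≈ 0.0013055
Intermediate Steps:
s(z) = -z (s(z) = 0 - z = -z)
K(Q, u) = (-1 + u)*(9 + Q)
1/(791 + K(s(4), -4)) = 1/(791 + (-9 - (-1)*4 + 9*(-4) - 1*4*(-4))) = 1/(791 + (-9 - 1*(-4) - 36 - 4*(-4))) = 1/(791 + (-9 + 4 - 36 + 16)) = 1/(791 - 25) = 1/766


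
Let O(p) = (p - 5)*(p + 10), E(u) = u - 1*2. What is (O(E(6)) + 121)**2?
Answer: 11449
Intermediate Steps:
E(u) = -2 + u (E(u) = u - 2 = -2 + u)
O(p) = (-5 + p)*(10 + p)
(O(E(6)) + 121)**2 = ((-50 + (-2 + 6)**2 + 5*(-2 + 6)) + 121)**2 = ((-50 + 4**2 + 5*4) + 121)**2 = ((-50 + 16 + 20) + 121)**2 = (-14 + 121)**2 = 107**2 = 11449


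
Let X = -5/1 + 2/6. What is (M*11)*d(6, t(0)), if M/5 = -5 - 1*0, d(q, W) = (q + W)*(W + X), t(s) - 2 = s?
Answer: 17600/3 ≈ 5866.7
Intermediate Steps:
X = -14/3 (X = -5*1 + 2*(⅙) = -5 + ⅓ = -14/3 ≈ -4.6667)
t(s) = 2 + s
d(q, W) = (-14/3 + W)*(W + q) (d(q, W) = (q + W)*(W - 14/3) = (W + q)*(-14/3 + W) = (-14/3 + W)*(W + q))
M = -25 (M = 5*(-5 - 1*0) = 5*(-5 + 0) = 5*(-5) = -25)
(M*11)*d(6, t(0)) = (-25*11)*((2 + 0)² - 14*(2 + 0)/3 - 14/3*6 + (2 + 0)*6) = -275*(2² - 14/3*2 - 28 + 2*6) = -275*(4 - 28/3 - 28 + 12) = -275*(-64/3) = 17600/3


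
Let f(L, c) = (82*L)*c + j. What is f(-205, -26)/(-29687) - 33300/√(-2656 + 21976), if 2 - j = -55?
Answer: -437117/29687 - 555*√4830/161 ≈ -254.30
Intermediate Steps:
j = 57 (j = 2 - 1*(-55) = 2 + 55 = 57)
f(L, c) = 57 + 82*L*c (f(L, c) = (82*L)*c + 57 = 82*L*c + 57 = 57 + 82*L*c)
f(-205, -26)/(-29687) - 33300/√(-2656 + 21976) = (57 + 82*(-205)*(-26))/(-29687) - 33300/√(-2656 + 21976) = (57 + 437060)*(-1/29687) - 33300*√4830/9660 = 437117*(-1/29687) - 33300*√4830/9660 = -437117/29687 - 555*√4830/161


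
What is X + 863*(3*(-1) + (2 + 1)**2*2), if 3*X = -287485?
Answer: -248650/3 ≈ -82883.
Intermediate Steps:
X = -287485/3 (X = (1/3)*(-287485) = -287485/3 ≈ -95828.)
X + 863*(3*(-1) + (2 + 1)**2*2) = -287485/3 + 863*(3*(-1) + (2 + 1)**2*2) = -287485/3 + 863*(-3 + 3**2*2) = -287485/3 + 863*(-3 + 9*2) = -287485/3 + 863*(-3 + 18) = -287485/3 + 863*15 = -287485/3 + 12945 = -248650/3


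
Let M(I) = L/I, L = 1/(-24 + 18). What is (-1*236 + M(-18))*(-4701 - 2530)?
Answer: 184296497/108 ≈ 1.7064e+6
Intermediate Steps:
L = -⅙ (L = 1/(-6) = -⅙ ≈ -0.16667)
M(I) = -1/(6*I)
(-1*236 + M(-18))*(-4701 - 2530) = (-1*236 - ⅙/(-18))*(-4701 - 2530) = (-236 - ⅙*(-1/18))*(-7231) = (-236 + 1/108)*(-7231) = -25487/108*(-7231) = 184296497/108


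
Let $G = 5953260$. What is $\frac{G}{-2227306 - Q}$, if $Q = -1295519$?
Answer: $- \frac{5953260}{931787} \approx -6.3891$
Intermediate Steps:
$\frac{G}{-2227306 - Q} = \frac{5953260}{-2227306 - -1295519} = \frac{5953260}{-2227306 + 1295519} = \frac{5953260}{-931787} = 5953260 \left(- \frac{1}{931787}\right) = - \frac{5953260}{931787}$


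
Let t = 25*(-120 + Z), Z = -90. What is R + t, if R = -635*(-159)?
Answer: 95715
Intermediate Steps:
R = 100965
t = -5250 (t = 25*(-120 - 90) = 25*(-210) = -5250)
R + t = 100965 - 5250 = 95715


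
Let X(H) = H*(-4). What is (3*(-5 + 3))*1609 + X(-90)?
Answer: -9294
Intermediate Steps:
X(H) = -4*H
(3*(-5 + 3))*1609 + X(-90) = (3*(-5 + 3))*1609 - 4*(-90) = (3*(-2))*1609 + 360 = -6*1609 + 360 = -9654 + 360 = -9294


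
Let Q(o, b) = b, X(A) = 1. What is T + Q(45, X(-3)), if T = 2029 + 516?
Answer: 2546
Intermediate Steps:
T = 2545
T + Q(45, X(-3)) = 2545 + 1 = 2546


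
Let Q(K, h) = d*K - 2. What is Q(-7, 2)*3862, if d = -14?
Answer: 370752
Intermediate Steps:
Q(K, h) = -2 - 14*K (Q(K, h) = -14*K - 2 = -2 - 14*K)
Q(-7, 2)*3862 = (-2 - 14*(-7))*3862 = (-2 + 98)*3862 = 96*3862 = 370752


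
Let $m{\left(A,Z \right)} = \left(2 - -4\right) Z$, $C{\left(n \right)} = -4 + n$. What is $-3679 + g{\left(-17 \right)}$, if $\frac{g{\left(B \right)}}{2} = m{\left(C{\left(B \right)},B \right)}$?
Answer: $-3883$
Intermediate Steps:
$m{\left(A,Z \right)} = 6 Z$ ($m{\left(A,Z \right)} = \left(2 + 4\right) Z = 6 Z$)
$g{\left(B \right)} = 12 B$ ($g{\left(B \right)} = 2 \cdot 6 B = 12 B$)
$-3679 + g{\left(-17 \right)} = -3679 + 12 \left(-17\right) = -3679 - 204 = -3883$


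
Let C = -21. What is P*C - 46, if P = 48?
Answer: -1054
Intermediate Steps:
P*C - 46 = 48*(-21) - 46 = -1008 - 46 = -1054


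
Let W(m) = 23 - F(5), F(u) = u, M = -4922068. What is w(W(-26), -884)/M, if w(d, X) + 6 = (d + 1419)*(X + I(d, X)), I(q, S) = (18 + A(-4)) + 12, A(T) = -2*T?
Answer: 303927/1230517 ≈ 0.24699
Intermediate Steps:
I(q, S) = 38 (I(q, S) = (18 - 2*(-4)) + 12 = (18 + 8) + 12 = 26 + 12 = 38)
W(m) = 18 (W(m) = 23 - 1*5 = 23 - 5 = 18)
w(d, X) = -6 + (38 + X)*(1419 + d) (w(d, X) = -6 + (d + 1419)*(X + 38) = -6 + (1419 + d)*(38 + X) = -6 + (38 + X)*(1419 + d))
w(W(-26), -884)/M = (53916 + 38*18 + 1419*(-884) - 884*18)/(-4922068) = (53916 + 684 - 1254396 - 15912)*(-1/4922068) = -1215708*(-1/4922068) = 303927/1230517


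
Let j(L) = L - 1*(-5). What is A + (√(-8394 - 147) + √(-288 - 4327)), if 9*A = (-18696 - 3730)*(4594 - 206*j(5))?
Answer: -56827484/9 + I*√4615 + 3*I*√949 ≈ -6.3142e+6 + 160.35*I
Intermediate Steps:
j(L) = 5 + L (j(L) = L + 5 = 5 + L)
A = -56827484/9 (A = ((-18696 - 3730)*(4594 - 206*(5 + 5)))/9 = (-22426*(4594 - 206*10))/9 = (-22426*(4594 - 2060))/9 = (-22426*2534)/9 = (⅑)*(-56827484) = -56827484/9 ≈ -6.3142e+6)
A + (√(-8394 - 147) + √(-288 - 4327)) = -56827484/9 + (√(-8394 - 147) + √(-288 - 4327)) = -56827484/9 + (√(-8541) + √(-4615)) = -56827484/9 + (3*I*√949 + I*√4615) = -56827484/9 + (I*√4615 + 3*I*√949) = -56827484/9 + I*√4615 + 3*I*√949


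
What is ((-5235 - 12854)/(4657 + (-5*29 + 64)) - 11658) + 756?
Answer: -49905641/4576 ≈ -10906.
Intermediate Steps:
((-5235 - 12854)/(4657 + (-5*29 + 64)) - 11658) + 756 = (-18089/(4657 + (-145 + 64)) - 11658) + 756 = (-18089/(4657 - 81) - 11658) + 756 = (-18089/4576 - 11658) + 756 = -53365097/4576 + 756 = -49905641/4576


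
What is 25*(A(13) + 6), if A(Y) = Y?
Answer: 475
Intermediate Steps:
25*(A(13) + 6) = 25*(13 + 6) = 25*19 = 475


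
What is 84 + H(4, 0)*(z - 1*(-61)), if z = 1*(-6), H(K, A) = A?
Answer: 84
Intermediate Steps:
z = -6
84 + H(4, 0)*(z - 1*(-61)) = 84 + 0*(-6 - 1*(-61)) = 84 + 0*(-6 + 61) = 84 + 0*55 = 84 + 0 = 84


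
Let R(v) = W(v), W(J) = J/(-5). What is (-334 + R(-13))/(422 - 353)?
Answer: -1657/345 ≈ -4.8029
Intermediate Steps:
W(J) = -J/5 (W(J) = J*(-1/5) = -J/5)
R(v) = -v/5
(-334 + R(-13))/(422 - 353) = (-334 - 1/5*(-13))/(422 - 353) = (-334 + 13/5)/69 = -1657/5*1/69 = -1657/345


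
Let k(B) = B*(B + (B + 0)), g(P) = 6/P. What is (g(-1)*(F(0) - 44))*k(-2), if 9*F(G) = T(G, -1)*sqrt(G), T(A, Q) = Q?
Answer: 2112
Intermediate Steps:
F(G) = -sqrt(G)/9 (F(G) = (-sqrt(G))/9 = -sqrt(G)/9)
k(B) = 2*B**2 (k(B) = B*(B + B) = B*(2*B) = 2*B**2)
(g(-1)*(F(0) - 44))*k(-2) = ((6/(-1))*(-sqrt(0)/9 - 44))*(2*(-2)**2) = ((6*(-1))*(-1/9*0 - 44))*(2*4) = -6*(0 - 44)*8 = -6*(-44)*8 = 264*8 = 2112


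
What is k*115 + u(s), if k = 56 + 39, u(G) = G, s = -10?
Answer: 10915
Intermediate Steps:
k = 95
k*115 + u(s) = 95*115 - 10 = 10925 - 10 = 10915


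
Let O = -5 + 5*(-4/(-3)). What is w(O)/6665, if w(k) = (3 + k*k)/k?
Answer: 52/99975 ≈ 0.00052013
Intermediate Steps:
O = 5/3 (O = -5 + 5*(-4*(-⅓)) = -5 + 5*(4/3) = -5 + 20/3 = 5/3 ≈ 1.6667)
w(k) = (3 + k²)/k
w(O)/6665 = (5/3 + 3/(5/3))/6665 = (5/3 + 3*(⅗))*(1/6665) = (5/3 + 9/5)*(1/6665) = (52/15)*(1/6665) = 52/99975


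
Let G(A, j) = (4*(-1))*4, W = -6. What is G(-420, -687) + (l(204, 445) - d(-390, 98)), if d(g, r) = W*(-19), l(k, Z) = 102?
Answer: -28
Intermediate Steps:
d(g, r) = 114 (d(g, r) = -6*(-19) = 114)
G(A, j) = -16 (G(A, j) = -4*4 = -16)
G(-420, -687) + (l(204, 445) - d(-390, 98)) = -16 + (102 - 1*114) = -16 + (102 - 114) = -16 - 12 = -28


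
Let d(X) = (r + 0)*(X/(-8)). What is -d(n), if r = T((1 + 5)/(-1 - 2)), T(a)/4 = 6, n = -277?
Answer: -831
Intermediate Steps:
T(a) = 24 (T(a) = 4*6 = 24)
r = 24
d(X) = -3*X (d(X) = (24 + 0)*(X/(-8)) = 24*(X*(-⅛)) = 24*(-X/8) = -3*X)
-d(n) = -(-3)*(-277) = -1*831 = -831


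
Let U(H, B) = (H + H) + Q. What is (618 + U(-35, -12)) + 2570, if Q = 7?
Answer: 3125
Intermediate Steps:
U(H, B) = 7 + 2*H (U(H, B) = (H + H) + 7 = 2*H + 7 = 7 + 2*H)
(618 + U(-35, -12)) + 2570 = (618 + (7 + 2*(-35))) + 2570 = (618 + (7 - 70)) + 2570 = (618 - 63) + 2570 = 555 + 2570 = 3125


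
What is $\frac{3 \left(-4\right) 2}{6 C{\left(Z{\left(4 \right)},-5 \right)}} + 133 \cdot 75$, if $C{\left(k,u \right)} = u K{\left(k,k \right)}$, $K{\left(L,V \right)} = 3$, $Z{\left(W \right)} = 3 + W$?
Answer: $\frac{149629}{15} \approx 9975.3$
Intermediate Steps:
$C{\left(k,u \right)} = 3 u$ ($C{\left(k,u \right)} = u 3 = 3 u$)
$\frac{3 \left(-4\right) 2}{6 C{\left(Z{\left(4 \right)},-5 \right)}} + 133 \cdot 75 = \frac{3 \left(-4\right) 2}{6 \cdot 3 \left(-5\right)} + 133 \cdot 75 = \frac{\left(-12\right) 2}{6 \left(-15\right)} + 9975 = - \frac{24}{-90} + 9975 = \left(-24\right) \left(- \frac{1}{90}\right) + 9975 = \frac{4}{15} + 9975 = \frac{149629}{15}$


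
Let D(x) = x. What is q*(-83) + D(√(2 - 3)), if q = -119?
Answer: 9877 + I ≈ 9877.0 + 1.0*I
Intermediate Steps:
q*(-83) + D(√(2 - 3)) = -119*(-83) + √(2 - 3) = 9877 + √(-1) = 9877 + I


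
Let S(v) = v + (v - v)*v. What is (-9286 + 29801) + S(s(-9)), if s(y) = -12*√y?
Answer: 20515 - 36*I ≈ 20515.0 - 36.0*I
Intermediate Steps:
S(v) = v (S(v) = v + 0*v = v + 0 = v)
(-9286 + 29801) + S(s(-9)) = (-9286 + 29801) - 36*I = 20515 - 36*I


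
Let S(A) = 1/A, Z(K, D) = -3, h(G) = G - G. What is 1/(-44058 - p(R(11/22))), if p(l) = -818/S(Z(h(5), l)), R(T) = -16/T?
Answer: -1/46512 ≈ -2.1500e-5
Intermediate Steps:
h(G) = 0
p(l) = 2454 (p(l) = -818/(1/(-3)) = -818/(-⅓) = -818*(-3) = 2454)
1/(-44058 - p(R(11/22))) = 1/(-44058 - 1*2454) = 1/(-44058 - 2454) = 1/(-46512) = -1/46512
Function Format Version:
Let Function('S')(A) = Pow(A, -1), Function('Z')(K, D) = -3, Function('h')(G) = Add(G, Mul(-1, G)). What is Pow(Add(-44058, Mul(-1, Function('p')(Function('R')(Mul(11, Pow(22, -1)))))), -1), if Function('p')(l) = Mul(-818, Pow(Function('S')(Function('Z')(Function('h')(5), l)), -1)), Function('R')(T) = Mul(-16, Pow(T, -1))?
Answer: Rational(-1, 46512) ≈ -2.1500e-5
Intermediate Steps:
Function('h')(G) = 0
Function('p')(l) = 2454 (Function('p')(l) = Mul(-818, Pow(Pow(-3, -1), -1)) = Mul(-818, Pow(Rational(-1, 3), -1)) = Mul(-818, -3) = 2454)
Pow(Add(-44058, Mul(-1, Function('p')(Function('R')(Mul(11, Pow(22, -1)))))), -1) = Pow(Add(-44058, Mul(-1, 2454)), -1) = Pow(Add(-44058, -2454), -1) = Pow(-46512, -1) = Rational(-1, 46512)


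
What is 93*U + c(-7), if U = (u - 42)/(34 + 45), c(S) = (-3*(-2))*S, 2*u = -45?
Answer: -18633/158 ≈ -117.93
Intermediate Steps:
u = -45/2 (u = (½)*(-45) = -45/2 ≈ -22.500)
c(S) = 6*S
U = -129/158 (U = (-45/2 - 42)/(34 + 45) = -129/2/79 = -129/2*1/79 = -129/158 ≈ -0.81646)
93*U + c(-7) = 93*(-129/158) + 6*(-7) = -11997/158 - 42 = -18633/158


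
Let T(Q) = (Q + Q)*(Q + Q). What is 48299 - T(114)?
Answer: -3685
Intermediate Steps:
T(Q) = 4*Q² (T(Q) = (2*Q)*(2*Q) = 4*Q²)
48299 - T(114) = 48299 - 4*114² = 48299 - 4*12996 = 48299 - 1*51984 = 48299 - 51984 = -3685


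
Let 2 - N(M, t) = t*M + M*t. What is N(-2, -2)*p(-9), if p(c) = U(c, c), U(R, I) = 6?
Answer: -36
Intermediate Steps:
N(M, t) = 2 - 2*M*t (N(M, t) = 2 - (t*M + M*t) = 2 - (M*t + M*t) = 2 - 2*M*t)
p(c) = 6
N(-2, -2)*p(-9) = (2 - 2*(-2)*(-2))*6 = (2 - 8)*6 = -6*6 = -36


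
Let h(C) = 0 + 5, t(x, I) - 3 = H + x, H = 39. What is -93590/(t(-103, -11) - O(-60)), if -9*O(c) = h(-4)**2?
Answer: 421155/262 ≈ 1607.5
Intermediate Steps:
t(x, I) = 42 + x (t(x, I) = 3 + (39 + x) = 42 + x)
h(C) = 5
O(c) = -25/9 (O(c) = -1/9*5**2 = -1/9*25 = -25/9)
-93590/(t(-103, -11) - O(-60)) = -93590/((42 - 103) - 1*(-25/9)) = -93590/(-61 + 25/9) = -93590/(-524/9) = -93590*(-9/524) = 421155/262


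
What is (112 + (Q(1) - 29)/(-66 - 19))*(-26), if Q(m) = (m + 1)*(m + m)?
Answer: -49634/17 ≈ -2919.6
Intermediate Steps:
Q(m) = 2*m*(1 + m) (Q(m) = (1 + m)*(2*m) = 2*m*(1 + m))
(112 + (Q(1) - 29)/(-66 - 19))*(-26) = (112 + (2*1*(1 + 1) - 29)/(-66 - 19))*(-26) = (112 + (2*1*2 - 29)/(-85))*(-26) = (112 + (4 - 29)*(-1/85))*(-26) = (112 - 25*(-1/85))*(-26) = (112 + 5/17)*(-26) = (1909/17)*(-26) = -49634/17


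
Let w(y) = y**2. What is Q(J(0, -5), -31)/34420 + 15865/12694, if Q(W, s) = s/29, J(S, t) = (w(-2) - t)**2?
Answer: 7917866093/6335448460 ≈ 1.2498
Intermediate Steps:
J(S, t) = (4 - t)**2 (J(S, t) = ((-2)**2 - t)**2 = (4 - t)**2)
Q(W, s) = s/29 (Q(W, s) = s*(1/29) = s/29)
Q(J(0, -5), -31)/34420 + 15865/12694 = ((1/29)*(-31))/34420 + 15865/12694 = -31/29*1/34420 + 15865*(1/12694) = -31/998180 + 15865/12694 = 7917866093/6335448460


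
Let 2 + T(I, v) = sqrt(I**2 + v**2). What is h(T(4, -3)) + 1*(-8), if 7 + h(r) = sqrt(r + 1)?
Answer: -13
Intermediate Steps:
T(I, v) = -2 + sqrt(I**2 + v**2)
h(r) = -7 + sqrt(1 + r) (h(r) = -7 + sqrt(r + 1) = -7 + sqrt(1 + r))
h(T(4, -3)) + 1*(-8) = (-7 + sqrt(1 + (-2 + sqrt(4**2 + (-3)**2)))) + 1*(-8) = (-7 + sqrt(1 + (-2 + sqrt(16 + 9)))) - 8 = (-7 + sqrt(1 + (-2 + sqrt(25)))) - 8 = (-7 + sqrt(1 + (-2 + 5))) - 8 = (-7 + sqrt(1 + 3)) - 8 = (-7 + sqrt(4)) - 8 = (-7 + 2) - 8 = -5 - 8 = -13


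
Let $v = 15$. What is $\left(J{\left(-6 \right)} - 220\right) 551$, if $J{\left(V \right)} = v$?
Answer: $-112955$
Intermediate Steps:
$J{\left(V \right)} = 15$
$\left(J{\left(-6 \right)} - 220\right) 551 = \left(15 - 220\right) 551 = \left(-205\right) 551 = -112955$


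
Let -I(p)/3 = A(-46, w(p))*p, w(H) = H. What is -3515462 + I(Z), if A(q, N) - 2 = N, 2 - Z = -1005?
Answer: -6563651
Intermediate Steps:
Z = 1007 (Z = 2 - 1*(-1005) = 2 + 1005 = 1007)
A(q, N) = 2 + N
I(p) = -3*p*(2 + p) (I(p) = -3*(2 + p)*p = -3*p*(2 + p))
-3515462 + I(Z) = -3515462 - 3*1007*(2 + 1007) = -3515462 - 3*1007*1009 = -3515462 - 3048189 = -6563651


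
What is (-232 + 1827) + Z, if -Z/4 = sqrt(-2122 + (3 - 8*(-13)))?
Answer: 1595 - 4*I*sqrt(2015) ≈ 1595.0 - 179.55*I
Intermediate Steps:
Z = -4*I*sqrt(2015) (Z = -4*sqrt(-2122 + (3 - 8*(-13))) = -4*sqrt(-2122 + (3 + 104)) = -4*sqrt(-2122 + 107) = -4*I*sqrt(2015) ≈ -179.55*I)
(-232 + 1827) + Z = (-232 + 1827) - 4*I*sqrt(2015) = 1595 - 4*I*sqrt(2015)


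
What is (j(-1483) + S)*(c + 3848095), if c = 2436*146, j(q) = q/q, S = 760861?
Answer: 3198474393362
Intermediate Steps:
j(q) = 1
c = 355656
(j(-1483) + S)*(c + 3848095) = (1 + 760861)*(355656 + 3848095) = 760862*4203751 = 3198474393362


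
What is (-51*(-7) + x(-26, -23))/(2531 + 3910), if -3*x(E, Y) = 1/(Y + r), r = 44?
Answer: 22490/405783 ≈ 0.055424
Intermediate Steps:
x(E, Y) = -1/(3*(44 + Y)) (x(E, Y) = -1/(3*(Y + 44)) = -1/(3*(44 + Y)))
(-51*(-7) + x(-26, -23))/(2531 + 3910) = (-51*(-7) - 1/(132 + 3*(-23)))/(2531 + 3910) = (357 - 1/(132 - 69))/6441 = (357 - 1/63)*(1/6441) = (22490/63)*(1/6441) = 22490/405783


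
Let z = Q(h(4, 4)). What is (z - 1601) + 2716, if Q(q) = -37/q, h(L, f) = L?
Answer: 4423/4 ≈ 1105.8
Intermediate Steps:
z = -37/4 ≈ -9.2500
(z - 1601) + 2716 = (-37/4 - 1601) + 2716 = -6441/4 + 2716 = 4423/4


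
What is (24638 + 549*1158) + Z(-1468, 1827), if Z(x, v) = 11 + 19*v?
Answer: 695104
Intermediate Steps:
(24638 + 549*1158) + Z(-1468, 1827) = (24638 + 549*1158) + (11 + 19*1827) = (24638 + 635742) + (11 + 34713) = 660380 + 34724 = 695104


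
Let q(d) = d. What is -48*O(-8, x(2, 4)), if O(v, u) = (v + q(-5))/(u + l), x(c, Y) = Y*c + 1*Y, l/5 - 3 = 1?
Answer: 39/2 ≈ 19.500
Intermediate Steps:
l = 20 (l = 15 + 5*1 = 15 + 5 = 20)
x(c, Y) = Y + Y*c (x(c, Y) = Y*c + Y = Y + Y*c)
O(v, u) = (-5 + v)/(20 + u) (O(v, u) = (v - 5)/(u + 20) = (-5 + v)/(20 + u))
-48*O(-8, x(2, 4)) = -48*(-5 - 8)/(20 + 4*(1 + 2)) = -48*(-13)/(20 + 4*3) = -48*(-13)/(20 + 12) = -48*(-13)/32 = -3*(-13)/2 = -48*(-13/32) = 39/2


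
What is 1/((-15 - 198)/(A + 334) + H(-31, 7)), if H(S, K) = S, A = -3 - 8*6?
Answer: -283/8986 ≈ -0.031493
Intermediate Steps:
A = -51 (A = -3 - 48 = -51)
1/((-15 - 198)/(A + 334) + H(-31, 7)) = 1/((-15 - 198)/(-51 + 334) - 31) = 1/(-213/283 - 31) = 1/(-8986/283) = -283/8986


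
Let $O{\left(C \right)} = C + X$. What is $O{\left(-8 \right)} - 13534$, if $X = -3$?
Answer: $-13545$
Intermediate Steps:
$O{\left(C \right)} = -3 + C$ ($O{\left(C \right)} = C - 3 = -3 + C$)
$O{\left(-8 \right)} - 13534 = \left(-3 - 8\right) - 13534 = -11 - 13534 = -13545$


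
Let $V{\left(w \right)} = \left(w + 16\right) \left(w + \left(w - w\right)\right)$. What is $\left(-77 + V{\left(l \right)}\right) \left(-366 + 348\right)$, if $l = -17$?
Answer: $1080$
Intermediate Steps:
$V{\left(w \right)} = w \left(16 + w\right)$ ($V{\left(w \right)} = \left(16 + w\right) \left(w + 0\right) = \left(16 + w\right) w = w \left(16 + w\right)$)
$\left(-77 + V{\left(l \right)}\right) \left(-366 + 348\right) = \left(-77 - 17 \left(16 - 17\right)\right) \left(-366 + 348\right) = \left(-77 - -17\right) \left(-18\right) = \left(-77 + 17\right) \left(-18\right) = \left(-60\right) \left(-18\right) = 1080$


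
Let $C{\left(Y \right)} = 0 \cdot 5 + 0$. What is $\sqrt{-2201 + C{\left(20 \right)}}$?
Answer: $i \sqrt{2201} \approx 46.915 i$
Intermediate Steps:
$C{\left(Y \right)} = 0$ ($C{\left(Y \right)} = 0 + 0 = 0$)
$\sqrt{-2201 + C{\left(20 \right)}} = \sqrt{-2201 + 0} = \sqrt{-2201} = i \sqrt{2201}$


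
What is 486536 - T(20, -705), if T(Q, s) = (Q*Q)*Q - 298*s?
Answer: 268446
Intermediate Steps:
T(Q, s) = Q³ - 298*s (T(Q, s) = Q²*Q - 298*s = Q³ - 298*s)
486536 - T(20, -705) = 486536 - (20³ - 298*(-705)) = 486536 - (8000 + 210090) = 486536 - 1*218090 = 486536 - 218090 = 268446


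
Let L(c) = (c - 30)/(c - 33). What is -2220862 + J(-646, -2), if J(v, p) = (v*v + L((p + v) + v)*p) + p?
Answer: -2393310844/1327 ≈ -1.8036e+6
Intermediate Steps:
L(c) = (-30 + c)/(-33 + c)
J(v, p) = p + v² + p*(-30 + p + 2*v)/(-33 + p + 2*v) (J(v, p) = (v*v + ((-30 + ((p + v) + v))/(-33 + ((p + v) + v)))*p) + p = (v² + ((-30 + (p + 2*v))/(-33 + (p + 2*v)))*p) + p = (v² + ((-30 + p + 2*v)/(-33 + p + 2*v))*p) + p = (v² + p*(-30 + p + 2*v)/(-33 + p + 2*v)) + p = p + v² + p*(-30 + p + 2*v)/(-33 + p + 2*v))
-2220862 + J(-646, -2) = -2220862 + (-2*(-30 - 2 + 2*(-646)) + (-2 + (-646)²)*(-33 - 2 + 2*(-646)))/(-33 - 2 + 2*(-646)) = -2220862 + (-2*(-30 - 2 - 1292) + (-2 + 417316)*(-33 - 2 - 1292))/(-33 - 2 - 1292) = -2220862 + (-2*(-1324) + 417314*(-1327))/(-1327) = -2220862 - (2648 - 553775678)/1327 = -2220862 - 1/1327*(-553773030) = -2220862 + 553773030/1327 = -2393310844/1327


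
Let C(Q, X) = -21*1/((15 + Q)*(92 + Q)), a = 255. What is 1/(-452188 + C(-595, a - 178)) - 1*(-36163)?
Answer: 4770670953108243/131921327141 ≈ 36163.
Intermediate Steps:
C(Q, X) = -21/((15 + Q)*(92 + Q)) (C(Q, X) = -21*1/((15 + Q)*(92 + Q)) = -21/((15 + Q)*(92 + Q)))
1/(-452188 + C(-595, a - 178)) - 1*(-36163) = 1/(-452188 - 21/(1380 + (-595)² + 107*(-595))) - 1*(-36163) = 1/(-452188 - 21/(1380 + 354025 - 63665)) + 36163 = 1/(-452188 - 21/291740) + 36163 = 1/(-131921327141/291740) + 36163 = -291740/131921327141 + 36163 = 4770670953108243/131921327141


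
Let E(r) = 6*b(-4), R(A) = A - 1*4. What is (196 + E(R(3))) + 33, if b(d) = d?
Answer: 205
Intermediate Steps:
R(A) = -4 + A (R(A) = A - 4 = -4 + A)
E(r) = -24 (E(r) = 6*(-4) = -24)
(196 + E(R(3))) + 33 = (196 - 24) + 33 = 172 + 33 = 205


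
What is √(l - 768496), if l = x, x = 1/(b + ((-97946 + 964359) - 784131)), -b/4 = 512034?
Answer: 3*I*√329990641080390510/1965854 ≈ 876.64*I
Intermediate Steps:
b = -2048136 (b = -4*512034 = -2048136)
x = -1/1965854 (x = 1/(-2048136 + ((-97946 + 964359) - 784131)) = 1/(-2048136 + (866413 - 784131)) = 1/(-2048136 + 82282) = 1/(-1965854) = -1/1965854 ≈ -5.0868e-7)
l = -1/1965854 ≈ -5.0868e-7
√(l - 768496) = √(-1/1965854 - 768496) = √(-1510750935585/1965854) = 3*I*√329990641080390510/1965854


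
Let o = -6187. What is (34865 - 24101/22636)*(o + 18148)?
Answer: 9439382446479/22636 ≈ 4.1701e+8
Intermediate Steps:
(34865 - 24101/22636)*(o + 18148) = (34865 - 24101/22636)*(-6187 + 18148) = (34865 - 24101*1/22636)*11961 = (34865 - 24101/22636)*11961 = (789180039/22636)*11961 = 9439382446479/22636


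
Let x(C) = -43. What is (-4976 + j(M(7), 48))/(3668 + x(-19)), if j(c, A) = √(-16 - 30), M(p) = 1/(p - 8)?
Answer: -4976/3625 + I*√46/3625 ≈ -1.3727 + 0.001871*I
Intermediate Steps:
M(p) = 1/(-8 + p)
j(c, A) = I*√46 (j(c, A) = √(-46) = I*√46)
(-4976 + j(M(7), 48))/(3668 + x(-19)) = (-4976 + I*√46)/(3668 - 43) = (-4976 + I*√46)/3625 = (-4976 + I*√46)*(1/3625) = -4976/3625 + I*√46/3625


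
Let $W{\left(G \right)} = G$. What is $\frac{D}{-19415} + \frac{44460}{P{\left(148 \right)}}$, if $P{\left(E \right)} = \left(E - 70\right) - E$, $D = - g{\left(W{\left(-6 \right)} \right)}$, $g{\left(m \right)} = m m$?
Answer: $- \frac{86318838}{135905} \approx -635.14$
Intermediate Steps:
$g{\left(m \right)} = m^{2}$
$D = -36$ ($D = - \left(-6\right)^{2} = \left(-1\right) 36 = -36$)
$P{\left(E \right)} = -70$ ($P{\left(E \right)} = \left(-70 + E\right) - E = -70$)
$\frac{D}{-19415} + \frac{44460}{P{\left(148 \right)}} = - \frac{36}{-19415} + \frac{44460}{-70} = \left(-36\right) \left(- \frac{1}{19415}\right) + 44460 \left(- \frac{1}{70}\right) = \frac{36}{19415} - \frac{4446}{7} = - \frac{86318838}{135905}$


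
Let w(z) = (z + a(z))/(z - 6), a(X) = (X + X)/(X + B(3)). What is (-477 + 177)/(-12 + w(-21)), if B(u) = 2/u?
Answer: 164700/6203 ≈ 26.552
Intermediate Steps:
a(X) = 2*X/(2/3 + X) (a(X) = (X + X)/(X + 2/3) = (2*X)/(X + 2*(1/3)) = (2*X)/(X + 2/3) = (2*X)/(2/3 + X) = 2*X/(2/3 + X))
w(z) = (z + 6*z/(2 + 3*z))/(-6 + z) (w(z) = (z + 6*z/(2 + 3*z))/(z - 6) = (z + 6*z/(2 + 3*z))/(-6 + z))
(-477 + 177)/(-12 + w(-21)) = (-477 + 177)/(-12 - 21*(8 + 3*(-21))/((-6 - 21)*(2 + 3*(-21)))) = -300/(-12 - 21*(8 - 63)/(-27*(2 - 63))) = -300/(-12 - 21*(-1/27)*(-55)/(-61)) = -300/(-12 - 21*(-1/27)*(-1/61)*(-55)) = -300/(-12 + 385/549) = -300/(-6203/549) = -300*(-549/6203) = 164700/6203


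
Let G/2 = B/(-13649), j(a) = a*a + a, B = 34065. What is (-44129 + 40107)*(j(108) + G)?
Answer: -645964965756/13649 ≈ -4.7327e+7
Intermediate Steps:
j(a) = a + a² (j(a) = a² + a = a + a²)
G = -68130/13649 (G = 2*(34065/(-13649)) = 2*(34065*(-1/13649)) = 2*(-34065/13649) = -68130/13649 ≈ -4.9916)
(-44129 + 40107)*(j(108) + G) = (-44129 + 40107)*(108*(1 + 108) - 68130/13649) = -4022*(108*109 - 68130/13649) = -4022*(11772 - 68130/13649) = -4022*160607898/13649 = -645964965756/13649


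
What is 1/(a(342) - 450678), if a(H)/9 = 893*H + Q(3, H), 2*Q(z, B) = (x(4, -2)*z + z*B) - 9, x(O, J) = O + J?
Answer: 2/4605159 ≈ 4.3430e-7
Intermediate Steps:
x(O, J) = J + O
Q(z, B) = -9/2 + z + B*z/2 (Q(z, B) = (((-2 + 4)*z + z*B) - 9)/2 = ((2*z + B*z) - 9)/2 = (-9 + 2*z + B*z)/2 = -9/2 + z + B*z/2)
a(H) = -27/2 + 16101*H/2 (a(H) = 9*(893*H + (-9/2 + 3 + (1/2)*H*3)) = 9*(893*H + (-9/2 + 3 + 3*H/2)) = 9*(893*H + (-3/2 + 3*H/2)) = 9*(-3/2 + 1789*H/2) = -27/2 + 16101*H/2)
1/(a(342) - 450678) = 1/((-27/2 + (16101/2)*342) - 450678) = 1/((-27/2 + 2753271) - 450678) = 1/(5506515/2 - 450678) = 1/(4605159/2) = 2/4605159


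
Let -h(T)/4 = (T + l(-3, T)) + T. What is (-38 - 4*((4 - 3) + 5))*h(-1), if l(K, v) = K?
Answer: -1240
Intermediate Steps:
h(T) = 12 - 8*T (h(T) = -4*((T - 3) + T) = -4*((-3 + T) + T) = -4*(-3 + 2*T) = 12 - 8*T)
(-38 - 4*((4 - 3) + 5))*h(-1) = (-38 - 4*((4 - 3) + 5))*(12 - 8*(-1)) = (-38 - 4*(1 + 5))*(12 + 8) = (-38 - 4*6)*20 = (-38 - 24)*20 = -62*20 = -1240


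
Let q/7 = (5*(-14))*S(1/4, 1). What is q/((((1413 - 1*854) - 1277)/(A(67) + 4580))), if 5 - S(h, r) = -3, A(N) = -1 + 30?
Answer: 9033640/359 ≈ 25163.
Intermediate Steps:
A(N) = 29
S(h, r) = 8 (S(h, r) = 5 - 1*(-3) = 5 + 3 = 8)
q = -3920 (q = 7*((5*(-14))*8) = 7*(-70*8) = 7*(-560) = -3920)
q/((((1413 - 1*854) - 1277)/(A(67) + 4580))) = -3920*(29 + 4580)/((1413 - 1*854) - 1277) = -3920*4609/((1413 - 854) - 1277) = -3920*4609/(559 - 1277) = -3920/((-718*1/4609)) = -3920/(-718/4609) = -3920*(-4609/718) = 9033640/359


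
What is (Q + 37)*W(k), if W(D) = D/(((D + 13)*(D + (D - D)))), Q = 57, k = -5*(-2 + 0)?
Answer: 94/23 ≈ 4.0870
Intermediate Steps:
k = 10 (k = -5*(-2) = 10)
W(D) = 1/(13 + D) (W(D) = D/(((13 + D)*(D + 0))) = D/(((13 + D)*D)) = D/((D*(13 + D))) = D*(1/(D*(13 + D))) = 1/(13 + D))
(Q + 37)*W(k) = (57 + 37)/(13 + 10) = 94/23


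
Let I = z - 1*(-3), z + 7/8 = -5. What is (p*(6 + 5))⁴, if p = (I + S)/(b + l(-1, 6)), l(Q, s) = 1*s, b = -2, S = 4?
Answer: 96059601/1048576 ≈ 91.610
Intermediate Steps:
z = -47/8 (z = -7/8 - 5 = -47/8 ≈ -5.8750)
l(Q, s) = s
I = -23/8 (I = -47/8 - 1*(-3) = -47/8 + 3 = -23/8 ≈ -2.8750)
p = 9/32 (p = (-23/8 + 4)/(-2 + 6) = (9/8)/4 = (9/8)*(¼) = 9/32 ≈ 0.28125)
(p*(6 + 5))⁴ = (9*(6 + 5)/32)⁴ = ((9/32)*11)⁴ = (99/32)⁴ = 96059601/1048576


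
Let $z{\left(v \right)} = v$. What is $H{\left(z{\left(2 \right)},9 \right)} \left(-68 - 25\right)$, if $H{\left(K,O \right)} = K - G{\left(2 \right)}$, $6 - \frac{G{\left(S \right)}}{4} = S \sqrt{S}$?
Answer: $2046 - 744 \sqrt{2} \approx 993.83$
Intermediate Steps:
$G{\left(S \right)} = 24 - 4 S^{\frac{3}{2}}$ ($G{\left(S \right)} = 24 - 4 S \sqrt{S} = 24 - 4 S^{\frac{3}{2}}$)
$H{\left(K,O \right)} = -24 + K + 8 \sqrt{2}$ ($H{\left(K,O \right)} = K - \left(24 - 4 \cdot 2^{\frac{3}{2}}\right) = K - \left(24 - 4 \cdot 2 \sqrt{2}\right) = K - \left(24 - 8 \sqrt{2}\right) = -24 + K + 8 \sqrt{2}$)
$H{\left(z{\left(2 \right)},9 \right)} \left(-68 - 25\right) = \left(-24 + 2 + 8 \sqrt{2}\right) \left(-68 - 25\right) = \left(-22 + 8 \sqrt{2}\right) \left(-93\right) = 2046 - 744 \sqrt{2}$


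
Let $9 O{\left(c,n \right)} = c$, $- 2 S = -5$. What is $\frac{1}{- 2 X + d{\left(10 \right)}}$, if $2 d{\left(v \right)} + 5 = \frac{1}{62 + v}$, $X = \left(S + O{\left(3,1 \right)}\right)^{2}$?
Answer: $- \frac{144}{2671} \approx -0.053912$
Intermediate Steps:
$S = \frac{5}{2}$ ($S = \left(- \frac{1}{2}\right) \left(-5\right) = \frac{5}{2} \approx 2.5$)
$O{\left(c,n \right)} = \frac{c}{9}$
$X = \frac{289}{36}$ ($X = \left(\frac{5}{2} + \frac{1}{9} \cdot 3\right)^{2} = \left(\frac{5}{2} + \frac{1}{3}\right)^{2} = \left(\frac{17}{6}\right)^{2} = \frac{289}{36} \approx 8.0278$)
$d{\left(v \right)} = - \frac{5}{2} + \frac{1}{2 \left(62 + v\right)}$
$\frac{1}{- 2 X + d{\left(10 \right)}} = \frac{1}{\left(-2\right) \frac{289}{36} + \frac{-309 - 50}{2 \left(62 + 10\right)}} = \frac{1}{- \frac{289}{18} + \frac{-309 - 50}{2 \cdot 72}} = \frac{1}{- \frac{289}{18} + \frac{1}{2} \cdot \frac{1}{72} \left(-359\right)} = \frac{1}{- \frac{289}{18} - \frac{359}{144}} = \frac{1}{- \frac{2671}{144}} = - \frac{144}{2671}$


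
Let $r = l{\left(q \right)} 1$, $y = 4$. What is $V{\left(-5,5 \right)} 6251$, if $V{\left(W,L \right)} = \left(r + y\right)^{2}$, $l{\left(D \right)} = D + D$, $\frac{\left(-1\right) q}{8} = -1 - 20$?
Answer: $722615600$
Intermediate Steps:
$q = 168$ ($q = - 8 \left(-1 - 20\right) = \left(-8\right) \left(-21\right) = 168$)
$l{\left(D \right)} = 2 D$
$r = 336$ ($r = 2 \cdot 168 \cdot 1 = 336 \cdot 1 = 336$)
$V{\left(W,L \right)} = 115600$ ($V{\left(W,L \right)} = \left(336 + 4\right)^{2} = 340^{2} = 115600$)
$V{\left(-5,5 \right)} 6251 = 115600 \cdot 6251 = 722615600$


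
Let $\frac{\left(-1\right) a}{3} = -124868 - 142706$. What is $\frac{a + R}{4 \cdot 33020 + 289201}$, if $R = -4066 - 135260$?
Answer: $\frac{221132}{140427} \approx 1.5747$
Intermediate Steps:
$a = 802722$ ($a = - 3 \left(-124868 - 142706\right) = \left(-3\right) \left(-267574\right) = 802722$)
$R = -139326$ ($R = -4066 - 135260 = -139326$)
$\frac{a + R}{4 \cdot 33020 + 289201} = \frac{802722 - 139326}{4 \cdot 33020 + 289201} = \frac{663396}{132080 + 289201} = \frac{663396}{421281} = 663396 \cdot \frac{1}{421281} = \frac{221132}{140427}$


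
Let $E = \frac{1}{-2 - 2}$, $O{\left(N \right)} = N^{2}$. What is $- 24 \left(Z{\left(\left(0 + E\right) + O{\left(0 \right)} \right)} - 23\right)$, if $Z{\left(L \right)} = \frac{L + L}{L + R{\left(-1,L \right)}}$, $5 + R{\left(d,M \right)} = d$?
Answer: $\frac{13752}{25} \approx 550.08$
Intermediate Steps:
$R{\left(d,M \right)} = -5 + d$
$E = - \frac{1}{4}$ ($E = \frac{1}{-4} = - \frac{1}{4} \approx -0.25$)
$Z{\left(L \right)} = \frac{2 L}{-6 + L}$ ($Z{\left(L \right)} = \frac{L + L}{L - 6} = \frac{2 L}{L - 6} = \frac{2 L}{-6 + L}$)
$- 24 \left(Z{\left(\left(0 + E\right) + O{\left(0 \right)} \right)} - 23\right) = - 24 \left(\frac{2 \left(\left(0 - \frac{1}{4}\right) + 0^{2}\right)}{-6 + \left(\left(0 - \frac{1}{4}\right) + 0^{2}\right)} - 23\right) = - 24 \left(\frac{2 \left(- \frac{1}{4} + 0\right)}{-6 + \left(- \frac{1}{4} + 0\right)} - 23\right) = - 24 \left(2 \left(- \frac{1}{4}\right) \frac{1}{-6 - \frac{1}{4}} - 23\right) = - 24 \left(2 \left(- \frac{1}{4}\right) \frac{1}{- \frac{25}{4}} - 23\right) = - 24 \left(2 \left(- \frac{1}{4}\right) \left(- \frac{4}{25}\right) - 23\right) = - 24 \left(\frac{2}{25} - 23\right) = \left(-24\right) \left(- \frac{573}{25}\right) = \frac{13752}{25}$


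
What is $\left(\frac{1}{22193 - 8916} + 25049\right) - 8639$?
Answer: $\frac{217875571}{13277} \approx 16410.0$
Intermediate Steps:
$\left(\frac{1}{22193 - 8916} + 25049\right) - 8639 = \left(\frac{1}{13277} + 25049\right) - 8639 = \frac{332575574}{13277} - 8639 = \frac{217875571}{13277}$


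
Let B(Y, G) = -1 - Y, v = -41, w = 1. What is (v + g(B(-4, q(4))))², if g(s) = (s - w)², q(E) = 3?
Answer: 1369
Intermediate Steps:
g(s) = (-1 + s)² (g(s) = (s - 1*1)² = (s - 1)² = (-1 + s)²)
(v + g(B(-4, q(4))))² = (-41 + (-1 + (-1 - 1*(-4)))²)² = (-41 + (-1 + (-1 + 4))²)² = (-41 + (-1 + 3)²)² = (-41 + 2²)² = (-41 + 4)² = (-37)² = 1369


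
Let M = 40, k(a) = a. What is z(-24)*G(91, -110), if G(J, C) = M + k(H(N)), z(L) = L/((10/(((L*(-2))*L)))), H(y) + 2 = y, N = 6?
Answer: 608256/5 ≈ 1.2165e+5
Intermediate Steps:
H(y) = -2 + y
z(L) = -L³/5 (z(L) = L/((10/(((-2*L)*L)))) = L/((10/((-2*L²)))) = L/((10*(-1/(2*L²)))) = L/((-5/L²)) = L*(-L²/5) = -L³/5)
G(J, C) = 44 (G(J, C) = 40 + (-2 + 6) = 40 + 4 = 44)
z(-24)*G(91, -110) = -⅕*(-24)³*44 = -⅕*(-13824)*44 = (13824/5)*44 = 608256/5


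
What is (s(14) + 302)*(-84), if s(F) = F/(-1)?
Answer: -24192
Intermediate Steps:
s(F) = -F (s(F) = F*(-1) = -F)
(s(14) + 302)*(-84) = (-1*14 + 302)*(-84) = (-14 + 302)*(-84) = 288*(-84) = -24192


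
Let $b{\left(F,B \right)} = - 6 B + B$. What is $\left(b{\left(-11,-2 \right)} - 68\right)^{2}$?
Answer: $3364$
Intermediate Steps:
$b{\left(F,B \right)} = - 5 B$
$\left(b{\left(-11,-2 \right)} - 68\right)^{2} = \left(\left(-5\right) \left(-2\right) - 68\right)^{2} = \left(10 - 68\right)^{2} = \left(-58\right)^{2} = 3364$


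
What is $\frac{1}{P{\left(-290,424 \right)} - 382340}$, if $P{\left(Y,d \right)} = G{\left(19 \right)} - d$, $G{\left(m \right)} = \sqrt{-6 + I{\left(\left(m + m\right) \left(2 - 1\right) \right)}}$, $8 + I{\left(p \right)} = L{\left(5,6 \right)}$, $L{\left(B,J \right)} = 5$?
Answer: $- \frac{127588}{48836093235} - \frac{i}{48836093235} \approx -2.6126 \cdot 10^{-6} - 2.0477 \cdot 10^{-11} i$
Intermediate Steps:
$I{\left(p \right)} = -3$ ($I{\left(p \right)} = -8 + 5 = -3$)
$G{\left(m \right)} = 3 i$ ($G{\left(m \right)} = \sqrt{-6 - 3} = \sqrt{-9} = 3 i$)
$P{\left(Y,d \right)} = - d + 3 i$ ($P{\left(Y,d \right)} = 3 i - d = - d + 3 i$)
$\frac{1}{P{\left(-290,424 \right)} - 382340} = \frac{1}{\left(\left(-1\right) 424 + 3 i\right) - 382340} = \frac{1}{\left(-424 + 3 i\right) - 382340} = \frac{1}{-382764 + 3 i} = \frac{-382764 - 3 i}{146508279705}$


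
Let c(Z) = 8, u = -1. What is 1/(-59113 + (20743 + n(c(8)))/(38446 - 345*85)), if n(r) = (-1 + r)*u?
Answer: -9121/539148937 ≈ -1.6917e-5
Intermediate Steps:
n(r) = 1 - r (n(r) = (-1 + r)*(-1) = 1 - r)
1/(-59113 + (20743 + n(c(8)))/(38446 - 345*85)) = 1/(-59113 + (20743 + (1 - 1*8))/(38446 - 345*85)) = 1/(-59113 + (20743 + (1 - 8))/(38446 - 29325)) = 1/(-59113 + (20743 - 7)/9121) = 1/(-59113 + 20736*(1/9121)) = 1/(-59113 + 20736/9121) = 1/(-539148937/9121) = -9121/539148937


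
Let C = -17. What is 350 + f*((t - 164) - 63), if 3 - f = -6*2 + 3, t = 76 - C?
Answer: -1258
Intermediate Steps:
t = 93 (t = 76 - 1*(-17) = 76 + 17 = 93)
f = 12 (f = 3 - (-6*2 + 3) = 3 - (-12 + 3) = 3 - 1*(-9) = 3 + 9 = 12)
350 + f*((t - 164) - 63) = 350 + 12*((93 - 164) - 63) = 350 + 12*(-71 - 63) = 350 + 12*(-134) = 350 - 1608 = -1258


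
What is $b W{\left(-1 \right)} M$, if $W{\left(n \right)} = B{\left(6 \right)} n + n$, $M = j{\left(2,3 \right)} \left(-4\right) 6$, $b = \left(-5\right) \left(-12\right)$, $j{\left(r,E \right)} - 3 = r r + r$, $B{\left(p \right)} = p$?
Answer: $90720$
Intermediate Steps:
$j{\left(r,E \right)} = 3 + r + r^{2}$ ($j{\left(r,E \right)} = 3 + \left(r r + r\right) = 3 + \left(r^{2} + r\right) = 3 + \left(r + r^{2}\right) = 3 + r + r^{2}$)
$b = 60$
$M = -216$ ($M = \left(3 + 2 + 2^{2}\right) \left(-4\right) 6 = \left(3 + 2 + 4\right) \left(-4\right) 6 = 9 \left(-4\right) 6 = \left(-36\right) 6 = -216$)
$W{\left(n \right)} = 7 n$ ($W{\left(n \right)} = 6 n + n = 7 n$)
$b W{\left(-1 \right)} M = 60 \cdot 7 \left(-1\right) \left(-216\right) = 60 \left(-7\right) \left(-216\right) = \left(-420\right) \left(-216\right) = 90720$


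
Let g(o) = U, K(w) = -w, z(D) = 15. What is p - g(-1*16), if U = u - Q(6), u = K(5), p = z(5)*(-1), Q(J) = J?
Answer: -4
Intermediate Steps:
p = -15 (p = 15*(-1) = -15)
u = -5 (u = -1*5 = -5)
U = -11 (U = -5 - 1*6 = -5 - 6 = -11)
g(o) = -11
p - g(-1*16) = -15 - 1*(-11) = -15 + 11 = -4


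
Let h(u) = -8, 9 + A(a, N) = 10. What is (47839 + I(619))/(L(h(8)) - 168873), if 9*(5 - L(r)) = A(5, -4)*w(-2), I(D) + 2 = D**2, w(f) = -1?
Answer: -3878982/1519811 ≈ -2.5523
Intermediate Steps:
A(a, N) = 1 (A(a, N) = -9 + 10 = 1)
I(D) = -2 + D**2
L(r) = 46/9 (L(r) = 5 - (-1)/9 = 5 - 1/9*(-1) = 5 + 1/9 = 46/9)
(47839 + I(619))/(L(h(8)) - 168873) = (47839 + (-2 + 619**2))/(46/9 - 168873) = (47839 + (-2 + 383161))/(-1519811/9) = (47839 + 383159)*(-9/1519811) = 430998*(-9/1519811) = -3878982/1519811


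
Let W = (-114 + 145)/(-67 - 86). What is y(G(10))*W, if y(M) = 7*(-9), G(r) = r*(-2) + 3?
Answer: 217/17 ≈ 12.765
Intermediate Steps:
W = -31/153 (W = 31/(-153) = 31*(-1/153) = -31/153 ≈ -0.20261)
G(r) = 3 - 2*r (G(r) = -2*r + 3 = 3 - 2*r)
y(M) = -63
y(G(10))*W = -63*(-31/153) = 217/17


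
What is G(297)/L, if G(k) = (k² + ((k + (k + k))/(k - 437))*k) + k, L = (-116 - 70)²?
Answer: 1347357/538160 ≈ 2.5036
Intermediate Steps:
L = 34596 (L = (-186)² = 34596)
G(k) = k + k² + 3*k²/(-437 + k) (G(k) = (k² + ((k + 2*k)/(-437 + k))*k) + k = (k² + ((3*k)/(-437 + k))*k) + k = (k² + (3*k/(-437 + k))*k) + k = (k² + 3*k²/(-437 + k)) + k = k + k² + 3*k²/(-437 + k))
G(297)/L = (297*(-437 + 297² - 433*297)/(-437 + 297))/34596 = (297*(-437 + 88209 - 128601)/(-140))*(1/34596) = (297*(-1/140)*(-40829))*(1/34596) = (12126213/140)*(1/34596) = 1347357/538160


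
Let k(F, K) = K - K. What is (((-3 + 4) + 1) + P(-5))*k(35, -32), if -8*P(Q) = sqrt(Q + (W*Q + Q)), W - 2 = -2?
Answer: 0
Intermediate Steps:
W = 0 (W = 2 - 2 = 0)
k(F, K) = 0
P(Q) = -sqrt(2)*sqrt(Q)/8 (P(Q) = -sqrt(Q + (0*Q + Q))/8 = -sqrt(Q + (0 + Q))/8 = -sqrt(Q + Q)/8 = -sqrt(2)*sqrt(Q)/8)
(((-3 + 4) + 1) + P(-5))*k(35, -32) = (((-3 + 4) + 1) - sqrt(2)*sqrt(-5)/8)*0 = ((1 + 1) - sqrt(2)*I*sqrt(5)/8)*0 = (2 - I*sqrt(10)/8)*0 = 0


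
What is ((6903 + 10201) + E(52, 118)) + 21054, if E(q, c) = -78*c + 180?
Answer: 29134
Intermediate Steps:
E(q, c) = 180 - 78*c
((6903 + 10201) + E(52, 118)) + 21054 = ((6903 + 10201) + (180 - 78*118)) + 21054 = (17104 + (180 - 9204)) + 21054 = (17104 - 9024) + 21054 = 8080 + 21054 = 29134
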